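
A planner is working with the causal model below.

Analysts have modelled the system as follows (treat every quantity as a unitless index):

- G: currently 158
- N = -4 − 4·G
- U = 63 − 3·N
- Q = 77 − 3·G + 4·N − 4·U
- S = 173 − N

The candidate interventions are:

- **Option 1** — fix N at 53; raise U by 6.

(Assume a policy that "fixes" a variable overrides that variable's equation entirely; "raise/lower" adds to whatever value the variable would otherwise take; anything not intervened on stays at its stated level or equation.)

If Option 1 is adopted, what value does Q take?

175

Option 1 (N := 53, U + 6):
  G = 158
  N = 53
  U = 63 − 3·53 (+6 from intervention) = -90
  Q = 77 − 3·158 + 4·53 − 4·(-90) = 175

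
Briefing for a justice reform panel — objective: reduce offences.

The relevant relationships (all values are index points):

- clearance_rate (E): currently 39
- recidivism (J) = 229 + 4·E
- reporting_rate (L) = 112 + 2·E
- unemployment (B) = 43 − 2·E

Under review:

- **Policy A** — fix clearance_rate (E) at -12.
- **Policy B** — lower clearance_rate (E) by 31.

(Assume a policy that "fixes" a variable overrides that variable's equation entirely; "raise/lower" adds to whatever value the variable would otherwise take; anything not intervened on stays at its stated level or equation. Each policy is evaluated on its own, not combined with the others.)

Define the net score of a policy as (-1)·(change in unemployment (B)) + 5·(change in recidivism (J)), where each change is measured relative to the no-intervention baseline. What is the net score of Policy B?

Baseline:
  E = 39
  J = 229 + 4·39 = 385
  B = 43 − 2·39 = -35
Policy B (E − 31):
  E = 39 − 31 = 8
  J = 229 + 4·8 = 261
  B = 43 − 2·8 = 27
ΔB = 27 − (-35) = 62; ΔJ = 261 − 385 = -124
Score = (-1)·62 + 5·(-124) = -682

-682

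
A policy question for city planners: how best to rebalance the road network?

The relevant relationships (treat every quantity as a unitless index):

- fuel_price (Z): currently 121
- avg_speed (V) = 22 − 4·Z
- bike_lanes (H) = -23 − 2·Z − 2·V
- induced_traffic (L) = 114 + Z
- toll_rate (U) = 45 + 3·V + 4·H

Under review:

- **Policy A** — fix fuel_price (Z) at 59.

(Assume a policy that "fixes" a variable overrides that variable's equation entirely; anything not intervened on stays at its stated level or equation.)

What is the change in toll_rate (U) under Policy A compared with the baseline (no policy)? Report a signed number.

-744

Baseline:
  Z = 121
  V = 22 − 4·121 = -462
  H = -23 − 2·121 − 2·(-462) = 659
  U = 45 + 3·(-462) + 4·659 = 1295
Policy A (Z := 59):
  Z = 59
  V = 22 − 4·59 = -214
  H = -23 − 2·59 − 2·(-214) = 287
  U = 45 + 3·(-214) + 4·287 = 551
Change in U: 551 − 1295 = -744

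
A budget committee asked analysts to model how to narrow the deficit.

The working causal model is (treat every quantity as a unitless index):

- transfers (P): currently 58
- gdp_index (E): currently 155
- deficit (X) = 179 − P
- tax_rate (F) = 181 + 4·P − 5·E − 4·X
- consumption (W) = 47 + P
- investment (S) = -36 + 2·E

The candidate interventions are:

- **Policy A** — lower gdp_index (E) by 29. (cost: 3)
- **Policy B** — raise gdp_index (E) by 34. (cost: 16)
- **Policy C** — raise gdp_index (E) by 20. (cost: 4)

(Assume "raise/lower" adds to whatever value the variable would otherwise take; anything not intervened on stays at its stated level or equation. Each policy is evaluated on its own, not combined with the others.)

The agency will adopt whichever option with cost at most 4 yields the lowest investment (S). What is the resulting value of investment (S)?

216

Policy A (E − 29):
  E = 155 − 29 = 126
  S = -36 + 2·126 = 216
Policy C (E + 20):
  E = 155 + 20 = 175
  S = -36 + 2·175 = 314
Comparing — Policy A: S=216, Policy C: S=314. Lowest is 216 (Policy A).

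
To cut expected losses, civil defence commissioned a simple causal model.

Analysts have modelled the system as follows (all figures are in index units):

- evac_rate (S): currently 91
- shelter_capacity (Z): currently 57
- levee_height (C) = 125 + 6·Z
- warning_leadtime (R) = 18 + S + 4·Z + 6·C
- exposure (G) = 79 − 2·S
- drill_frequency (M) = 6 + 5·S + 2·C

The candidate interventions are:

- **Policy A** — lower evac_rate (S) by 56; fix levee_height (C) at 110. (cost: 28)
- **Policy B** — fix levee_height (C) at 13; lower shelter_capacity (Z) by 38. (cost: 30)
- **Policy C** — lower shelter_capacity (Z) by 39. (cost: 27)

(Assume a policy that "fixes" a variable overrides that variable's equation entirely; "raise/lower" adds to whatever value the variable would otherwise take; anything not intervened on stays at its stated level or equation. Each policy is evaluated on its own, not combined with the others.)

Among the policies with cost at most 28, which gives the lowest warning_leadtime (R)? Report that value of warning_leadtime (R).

941

Policy A (S − 56, C := 110):
  S = 91 − 56 = 35
  Z = 57
  C = 110
  R = 18 + 35 + 4·57 + 6·110 = 941
Policy C (Z − 39):
  S = 91
  Z = 57 − 39 = 18
  C = 125 + 6·18 = 233
  R = 18 + 91 + 4·18 + 6·233 = 1579
Comparing — Policy A: R=941, Policy C: R=1579. Lowest is 941 (Policy A).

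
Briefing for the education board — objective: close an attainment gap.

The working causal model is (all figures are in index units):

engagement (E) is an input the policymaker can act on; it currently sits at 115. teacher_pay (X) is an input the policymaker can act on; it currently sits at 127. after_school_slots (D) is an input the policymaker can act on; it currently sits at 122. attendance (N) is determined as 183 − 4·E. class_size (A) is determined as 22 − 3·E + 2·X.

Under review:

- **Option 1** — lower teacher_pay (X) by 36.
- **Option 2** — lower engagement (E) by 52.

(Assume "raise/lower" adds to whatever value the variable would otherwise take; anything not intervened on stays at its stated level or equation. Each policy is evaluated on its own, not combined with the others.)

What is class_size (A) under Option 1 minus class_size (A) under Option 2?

Option 1 (X − 36):
  E = 115
  X = 127 − 36 = 91
  A = 22 − 3·115 + 2·91 = -141
Option 2 (E − 52):
  E = 115 − 52 = 63
  X = 127
  A = 22 − 3·63 + 2·127 = 87
A: -141 − 87 = -228

-228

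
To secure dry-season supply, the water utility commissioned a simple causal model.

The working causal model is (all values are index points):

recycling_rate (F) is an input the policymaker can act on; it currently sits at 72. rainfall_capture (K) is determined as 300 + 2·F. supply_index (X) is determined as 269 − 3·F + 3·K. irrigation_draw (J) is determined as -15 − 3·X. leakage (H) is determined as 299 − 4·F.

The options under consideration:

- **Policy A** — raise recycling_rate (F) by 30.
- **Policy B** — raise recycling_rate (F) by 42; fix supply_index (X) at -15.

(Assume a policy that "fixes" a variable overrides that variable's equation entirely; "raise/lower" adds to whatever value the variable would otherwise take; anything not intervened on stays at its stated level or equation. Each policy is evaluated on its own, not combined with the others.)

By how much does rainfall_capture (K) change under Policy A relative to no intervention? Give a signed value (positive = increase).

60

Baseline:
  F = 72
  K = 300 + 2·72 = 444
Policy A (F + 30):
  F = 72 + 30 = 102
  K = 300 + 2·102 = 504
Change in K: 504 − 444 = 60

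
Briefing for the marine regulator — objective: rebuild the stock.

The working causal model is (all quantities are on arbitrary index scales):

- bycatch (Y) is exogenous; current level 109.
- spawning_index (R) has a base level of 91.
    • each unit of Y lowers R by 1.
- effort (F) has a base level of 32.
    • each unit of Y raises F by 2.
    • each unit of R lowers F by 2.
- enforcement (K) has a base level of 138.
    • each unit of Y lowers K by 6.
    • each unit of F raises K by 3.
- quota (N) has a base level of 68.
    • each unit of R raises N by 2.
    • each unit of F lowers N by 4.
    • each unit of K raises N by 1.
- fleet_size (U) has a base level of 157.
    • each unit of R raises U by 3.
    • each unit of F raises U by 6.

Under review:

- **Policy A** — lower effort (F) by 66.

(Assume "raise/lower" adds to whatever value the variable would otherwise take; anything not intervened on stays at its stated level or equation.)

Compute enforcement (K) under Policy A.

144

Policy A (F − 66):
  Y = 109
  R = 91 − 109 = -18
  F = 32 + 2·109 − 2·(-18) (−66 from intervention) = 220
  K = 138 − 6·109 + 3·220 = 144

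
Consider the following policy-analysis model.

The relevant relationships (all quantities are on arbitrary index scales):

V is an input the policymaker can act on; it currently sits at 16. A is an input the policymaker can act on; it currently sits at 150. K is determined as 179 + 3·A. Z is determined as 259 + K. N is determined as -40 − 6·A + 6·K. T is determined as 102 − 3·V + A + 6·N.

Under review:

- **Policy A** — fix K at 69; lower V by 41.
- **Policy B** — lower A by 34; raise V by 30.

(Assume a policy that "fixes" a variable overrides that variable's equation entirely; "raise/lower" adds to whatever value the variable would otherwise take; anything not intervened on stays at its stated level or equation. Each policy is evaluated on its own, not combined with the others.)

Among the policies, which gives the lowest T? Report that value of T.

Policy A (K := 69, V − 41):
  V = 16 − 41 = -25
  A = 150
  K = 69
  N = -40 − 6·150 + 6·69 = -526
  T = 102 − 3·(-25) + 150 + 6·(-526) = -2829
Policy B (A − 34, V + 30):
  V = 16 + 30 = 46
  A = 150 − 34 = 116
  K = 179 + 3·116 = 527
  N = -40 − 6·116 + 6·527 = 2426
  T = 102 − 3·46 + 116 + 6·2426 = 14636
Comparing — Policy A: T=-2829, Policy B: T=14636. Lowest is -2829 (Policy A).

-2829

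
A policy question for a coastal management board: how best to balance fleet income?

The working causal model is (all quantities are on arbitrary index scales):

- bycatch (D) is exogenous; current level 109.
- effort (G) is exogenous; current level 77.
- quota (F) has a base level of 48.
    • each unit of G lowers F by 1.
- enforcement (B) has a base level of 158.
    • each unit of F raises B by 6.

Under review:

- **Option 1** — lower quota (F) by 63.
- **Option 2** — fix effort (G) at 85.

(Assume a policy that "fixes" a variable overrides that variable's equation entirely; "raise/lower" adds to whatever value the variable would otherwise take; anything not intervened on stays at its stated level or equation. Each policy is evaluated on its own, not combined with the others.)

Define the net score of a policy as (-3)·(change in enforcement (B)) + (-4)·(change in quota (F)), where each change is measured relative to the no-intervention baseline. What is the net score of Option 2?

Baseline:
  G = 77
  F = 48 − 77 = -29
  B = 158 + 6·(-29) = -16
Option 2 (G := 85):
  G = 85
  F = 48 − 85 = -37
  B = 158 + 6·(-37) = -64
ΔB = -64 − (-16) = -48; ΔF = -37 − (-29) = -8
Score = (-3)·(-48) + (-4)·(-8) = 176

176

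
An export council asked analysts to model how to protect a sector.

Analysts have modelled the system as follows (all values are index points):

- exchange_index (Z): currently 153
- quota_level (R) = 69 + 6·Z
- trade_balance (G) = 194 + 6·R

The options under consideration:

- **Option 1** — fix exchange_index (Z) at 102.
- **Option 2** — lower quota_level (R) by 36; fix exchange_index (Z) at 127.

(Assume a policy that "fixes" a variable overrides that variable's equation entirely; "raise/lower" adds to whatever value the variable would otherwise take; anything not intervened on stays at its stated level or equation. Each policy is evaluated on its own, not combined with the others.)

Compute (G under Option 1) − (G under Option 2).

-684

Option 1 (Z := 102):
  Z = 102
  R = 69 + 6·102 = 681
  G = 194 + 6·681 = 4280
Option 2 (R − 36, Z := 127):
  Z = 127
  R = 69 + 6·127 (−36 from intervention) = 795
  G = 194 + 6·795 = 4964
G: 4280 − 4964 = -684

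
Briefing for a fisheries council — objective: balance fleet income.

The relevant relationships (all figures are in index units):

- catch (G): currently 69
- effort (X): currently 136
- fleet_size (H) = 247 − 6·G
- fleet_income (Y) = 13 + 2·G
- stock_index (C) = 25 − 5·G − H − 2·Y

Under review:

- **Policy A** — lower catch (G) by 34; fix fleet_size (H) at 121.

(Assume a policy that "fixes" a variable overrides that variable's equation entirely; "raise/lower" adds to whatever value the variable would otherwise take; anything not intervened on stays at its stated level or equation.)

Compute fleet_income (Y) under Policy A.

Policy A (G − 34, H := 121):
  G = 69 − 34 = 35
  Y = 13 + 2·35 = 83

83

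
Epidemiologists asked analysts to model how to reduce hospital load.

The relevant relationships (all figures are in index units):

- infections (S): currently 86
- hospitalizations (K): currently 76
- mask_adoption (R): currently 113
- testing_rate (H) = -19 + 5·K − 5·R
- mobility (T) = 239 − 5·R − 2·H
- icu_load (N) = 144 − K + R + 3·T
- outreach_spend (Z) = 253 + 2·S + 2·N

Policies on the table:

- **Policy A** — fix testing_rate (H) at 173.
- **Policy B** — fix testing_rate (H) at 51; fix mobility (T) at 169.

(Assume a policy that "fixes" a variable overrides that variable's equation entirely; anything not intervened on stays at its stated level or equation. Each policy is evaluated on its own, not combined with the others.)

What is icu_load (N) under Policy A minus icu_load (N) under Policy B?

-2523

Policy A (H := 173):
  K = 76
  R = 113
  H = 173
  T = 239 − 5·113 − 2·173 = -672
  N = 144 − 76 + 113 + 3·(-672) = -1835
Policy B (H := 51, T := 169):
  K = 76
  R = 113
  H = 51
  T = 169
  N = 144 − 76 + 113 + 3·169 = 688
N: -1835 − 688 = -2523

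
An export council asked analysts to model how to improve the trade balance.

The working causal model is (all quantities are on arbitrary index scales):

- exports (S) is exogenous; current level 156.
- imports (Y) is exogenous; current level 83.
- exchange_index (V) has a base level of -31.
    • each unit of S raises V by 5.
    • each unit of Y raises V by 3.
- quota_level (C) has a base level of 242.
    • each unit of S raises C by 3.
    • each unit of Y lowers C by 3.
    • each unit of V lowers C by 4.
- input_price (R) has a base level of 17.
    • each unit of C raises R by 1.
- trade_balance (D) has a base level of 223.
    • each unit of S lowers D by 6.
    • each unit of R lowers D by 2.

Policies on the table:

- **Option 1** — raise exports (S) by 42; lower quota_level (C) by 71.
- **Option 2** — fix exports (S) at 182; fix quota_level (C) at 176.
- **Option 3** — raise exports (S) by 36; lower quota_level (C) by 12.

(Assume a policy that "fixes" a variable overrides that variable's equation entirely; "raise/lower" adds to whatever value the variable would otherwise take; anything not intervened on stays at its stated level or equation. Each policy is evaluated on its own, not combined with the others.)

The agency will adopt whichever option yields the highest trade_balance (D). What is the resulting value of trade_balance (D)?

7633

Option 1 (S + 42, C − 71):
  S = 156 + 42 = 198
  Y = 83
  V = -31 + 5·198 + 3·83 = 1208
  C = 242 + 3·198 − 3·83 − 4·1208 (−71 from intervention) = -4316
  R = 17 + (-4316) = -4299
  D = 223 − 6·198 − 2·(-4299) = 7633
Option 2 (S := 182, C := 176):
  S = 182
  Y = 83
  V = -31 + 5·182 + 3·83 = 1128
  C = 176
  R = 17 + 176 = 193
  D = 223 − 6·182 − 2·193 = -1255
Option 3 (S + 36, C − 12):
  S = 156 + 36 = 192
  Y = 83
  V = -31 + 5·192 + 3·83 = 1178
  C = 242 + 3·192 − 3·83 − 4·1178 (−12 from intervention) = -4155
  R = 17 + (-4155) = -4138
  D = 223 − 6·192 − 2·(-4138) = 7347
Comparing — Option 1: D=7633, Option 2: D=-1255, Option 3: D=7347. Highest is 7633 (Option 1).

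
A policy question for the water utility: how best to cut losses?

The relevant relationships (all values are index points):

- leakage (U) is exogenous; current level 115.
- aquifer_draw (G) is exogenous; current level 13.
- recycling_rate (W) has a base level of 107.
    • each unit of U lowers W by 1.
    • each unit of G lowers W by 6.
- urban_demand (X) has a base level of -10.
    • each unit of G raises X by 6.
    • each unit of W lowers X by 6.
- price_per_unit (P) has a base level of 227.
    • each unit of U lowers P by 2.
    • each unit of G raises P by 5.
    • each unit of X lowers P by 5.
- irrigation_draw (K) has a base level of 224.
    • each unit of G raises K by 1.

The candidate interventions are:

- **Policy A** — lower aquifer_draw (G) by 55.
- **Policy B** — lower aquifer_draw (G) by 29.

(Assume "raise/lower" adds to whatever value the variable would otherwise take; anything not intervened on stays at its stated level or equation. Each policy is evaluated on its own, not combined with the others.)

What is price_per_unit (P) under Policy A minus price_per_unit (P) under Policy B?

5330

Policy A (G − 55):
  U = 115
  G = 13 − 55 = -42
  W = 107 − 115 − 6·(-42) = 244
  X = -10 + 6·(-42) − 6·244 = -1726
  P = 227 − 2·115 + 5·(-42) − 5·(-1726) = 8417
Policy B (G − 29):
  U = 115
  G = 13 − 29 = -16
  W = 107 − 115 − 6·(-16) = 88
  X = -10 + 6·(-16) − 6·88 = -634
  P = 227 − 2·115 + 5·(-16) − 5·(-634) = 3087
P: 8417 − 3087 = 5330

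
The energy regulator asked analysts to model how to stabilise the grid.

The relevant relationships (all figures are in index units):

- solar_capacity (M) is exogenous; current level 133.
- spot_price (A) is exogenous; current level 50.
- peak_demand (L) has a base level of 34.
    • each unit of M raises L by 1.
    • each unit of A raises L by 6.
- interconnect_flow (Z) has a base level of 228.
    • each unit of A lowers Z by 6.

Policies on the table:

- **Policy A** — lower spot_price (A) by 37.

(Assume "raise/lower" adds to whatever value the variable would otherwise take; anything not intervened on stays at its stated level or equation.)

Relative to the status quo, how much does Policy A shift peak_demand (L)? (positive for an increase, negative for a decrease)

-222

Baseline:
  M = 133
  A = 50
  L = 34 + 133 + 6·50 = 467
Policy A (A − 37):
  M = 133
  A = 50 − 37 = 13
  L = 34 + 133 + 6·13 = 245
Change in L: 245 − 467 = -222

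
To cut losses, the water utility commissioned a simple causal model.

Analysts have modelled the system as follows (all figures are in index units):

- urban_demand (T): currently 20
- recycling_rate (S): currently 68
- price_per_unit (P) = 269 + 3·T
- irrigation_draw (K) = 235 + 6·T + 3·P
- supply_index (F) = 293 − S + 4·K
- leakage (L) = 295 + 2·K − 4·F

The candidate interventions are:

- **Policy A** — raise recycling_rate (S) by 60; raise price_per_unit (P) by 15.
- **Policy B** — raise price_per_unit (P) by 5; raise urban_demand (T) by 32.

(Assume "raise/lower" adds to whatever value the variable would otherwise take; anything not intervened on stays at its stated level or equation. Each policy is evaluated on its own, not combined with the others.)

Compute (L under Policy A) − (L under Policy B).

6540

Policy A (S + 60, P + 15):
  T = 20
  S = 68 + 60 = 128
  P = 269 + 3·20 (+15 from intervention) = 344
  K = 235 + 6·20 + 3·344 = 1387
  F = 293 − 128 + 4·1387 = 5713
  L = 295 + 2·1387 − 4·5713 = -19783
Policy B (P + 5, T + 32):
  T = 20 + 32 = 52
  S = 68
  P = 269 + 3·52 (+5 from intervention) = 430
  K = 235 + 6·52 + 3·430 = 1837
  F = 293 − 68 + 4·1837 = 7573
  L = 295 + 2·1837 − 4·7573 = -26323
L: -19783 − (-26323) = 6540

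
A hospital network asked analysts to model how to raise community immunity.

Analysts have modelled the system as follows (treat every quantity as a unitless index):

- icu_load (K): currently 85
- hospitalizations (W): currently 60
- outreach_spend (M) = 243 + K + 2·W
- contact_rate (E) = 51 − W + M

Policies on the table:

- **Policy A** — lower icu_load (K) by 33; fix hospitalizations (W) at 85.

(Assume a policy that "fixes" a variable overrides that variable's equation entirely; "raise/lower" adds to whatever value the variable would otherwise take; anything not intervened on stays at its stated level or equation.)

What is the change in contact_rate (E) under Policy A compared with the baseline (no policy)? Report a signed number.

Baseline:
  K = 85
  W = 60
  M = 243 + 85 + 2·60 = 448
  E = 51 − 60 + 448 = 439
Policy A (K − 33, W := 85):
  K = 85 − 33 = 52
  W = 85
  M = 243 + 52 + 2·85 = 465
  E = 51 − 85 + 465 = 431
Change in E: 431 − 439 = -8

-8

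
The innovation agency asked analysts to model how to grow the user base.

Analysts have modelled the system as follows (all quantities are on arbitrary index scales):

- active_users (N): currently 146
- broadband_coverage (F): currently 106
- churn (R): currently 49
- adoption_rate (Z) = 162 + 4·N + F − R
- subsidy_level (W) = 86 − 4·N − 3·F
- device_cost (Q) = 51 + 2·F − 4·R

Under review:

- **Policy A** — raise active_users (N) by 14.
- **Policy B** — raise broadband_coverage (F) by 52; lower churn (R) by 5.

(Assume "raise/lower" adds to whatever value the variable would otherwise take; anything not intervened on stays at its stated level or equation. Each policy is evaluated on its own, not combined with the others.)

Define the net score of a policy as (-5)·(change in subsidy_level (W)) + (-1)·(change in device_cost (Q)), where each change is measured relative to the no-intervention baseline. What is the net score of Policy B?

656

Baseline:
  N = 146
  F = 106
  R = 49
  W = 86 − 4·146 − 3·106 = -816
  Q = 51 + 2·106 − 4·49 = 67
Policy B (F + 52, R − 5):
  N = 146
  F = 106 + 52 = 158
  R = 49 − 5 = 44
  W = 86 − 4·146 − 3·158 = -972
  Q = 51 + 2·158 − 4·44 = 191
ΔW = -972 − (-816) = -156; ΔQ = 191 − 67 = 124
Score = (-5)·(-156) + (-1)·124 = 656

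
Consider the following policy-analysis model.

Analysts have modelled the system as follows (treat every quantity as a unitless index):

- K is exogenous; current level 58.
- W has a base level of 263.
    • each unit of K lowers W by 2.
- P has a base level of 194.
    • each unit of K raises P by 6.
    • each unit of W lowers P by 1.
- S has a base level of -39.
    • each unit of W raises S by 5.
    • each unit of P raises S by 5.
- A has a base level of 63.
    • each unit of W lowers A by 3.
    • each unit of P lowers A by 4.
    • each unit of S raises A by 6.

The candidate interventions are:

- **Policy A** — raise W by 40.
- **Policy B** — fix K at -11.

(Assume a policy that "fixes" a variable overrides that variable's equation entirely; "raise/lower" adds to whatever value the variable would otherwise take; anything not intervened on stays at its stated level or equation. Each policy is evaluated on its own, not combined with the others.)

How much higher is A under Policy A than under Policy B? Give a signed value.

Policy A (W + 40):
  K = 58
  W = 263 − 2·58 (+40 from intervention) = 187
  P = 194 + 6·58 − 187 = 355
  S = -39 + 5·187 + 5·355 = 2671
  A = 63 − 3·187 − 4·355 + 6·2671 = 14108
Policy B (K := -11):
  K = -11
  W = 263 − 2·(-11) = 285
  P = 194 + 6·(-11) − 285 = -157
  S = -39 + 5·285 + 5·(-157) = 601
  A = 63 − 3·285 − 4·(-157) + 6·601 = 3442
A: 14108 − 3442 = 10666

10666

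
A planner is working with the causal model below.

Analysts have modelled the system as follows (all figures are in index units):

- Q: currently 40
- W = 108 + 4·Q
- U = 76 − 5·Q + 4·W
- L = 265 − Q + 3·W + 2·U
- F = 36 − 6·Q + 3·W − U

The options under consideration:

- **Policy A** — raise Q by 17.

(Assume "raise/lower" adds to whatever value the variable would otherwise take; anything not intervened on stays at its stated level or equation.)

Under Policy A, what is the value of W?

Policy A (Q + 17):
  Q = 40 + 17 = 57
  W = 108 + 4·57 = 336

336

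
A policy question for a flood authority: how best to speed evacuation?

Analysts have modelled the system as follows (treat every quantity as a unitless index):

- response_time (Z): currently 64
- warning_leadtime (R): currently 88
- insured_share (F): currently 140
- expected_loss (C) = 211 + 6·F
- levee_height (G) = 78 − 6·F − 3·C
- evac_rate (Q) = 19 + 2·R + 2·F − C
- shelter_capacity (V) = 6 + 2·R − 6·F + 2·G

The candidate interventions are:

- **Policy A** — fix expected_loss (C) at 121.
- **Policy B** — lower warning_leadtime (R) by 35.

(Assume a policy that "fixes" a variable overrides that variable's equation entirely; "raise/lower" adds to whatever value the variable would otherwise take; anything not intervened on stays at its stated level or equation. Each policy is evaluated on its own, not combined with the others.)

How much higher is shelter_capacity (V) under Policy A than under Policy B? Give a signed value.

Policy A (C := 121):
  R = 88
  F = 140
  C = 121
  G = 78 − 6·140 − 3·121 = -1125
  V = 6 + 2·88 − 6·140 + 2·(-1125) = -2908
Policy B (R − 35):
  R = 88 − 35 = 53
  F = 140
  C = 211 + 6·140 = 1051
  G = 78 − 6·140 − 3·1051 = -3915
  V = 6 + 2·53 − 6·140 + 2·(-3915) = -8558
V: -2908 − (-8558) = 5650

5650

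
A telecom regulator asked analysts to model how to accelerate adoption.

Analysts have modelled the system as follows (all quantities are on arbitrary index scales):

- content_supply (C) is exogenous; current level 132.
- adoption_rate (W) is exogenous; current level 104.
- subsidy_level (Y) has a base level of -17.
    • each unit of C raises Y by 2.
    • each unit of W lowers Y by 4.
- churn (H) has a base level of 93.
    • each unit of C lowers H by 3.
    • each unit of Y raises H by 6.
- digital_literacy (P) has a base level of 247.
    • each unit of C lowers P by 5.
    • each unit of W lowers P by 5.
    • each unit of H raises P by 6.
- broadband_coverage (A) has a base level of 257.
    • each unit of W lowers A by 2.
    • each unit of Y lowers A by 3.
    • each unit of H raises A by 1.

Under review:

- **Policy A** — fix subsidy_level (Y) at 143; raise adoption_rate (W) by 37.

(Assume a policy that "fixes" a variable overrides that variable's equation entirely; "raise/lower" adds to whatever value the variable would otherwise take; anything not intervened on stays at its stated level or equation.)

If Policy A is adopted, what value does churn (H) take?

555

Policy A (Y := 143, W + 37):
  C = 132
  W = 104 + 37 = 141
  Y = 143
  H = 93 − 3·132 + 6·143 = 555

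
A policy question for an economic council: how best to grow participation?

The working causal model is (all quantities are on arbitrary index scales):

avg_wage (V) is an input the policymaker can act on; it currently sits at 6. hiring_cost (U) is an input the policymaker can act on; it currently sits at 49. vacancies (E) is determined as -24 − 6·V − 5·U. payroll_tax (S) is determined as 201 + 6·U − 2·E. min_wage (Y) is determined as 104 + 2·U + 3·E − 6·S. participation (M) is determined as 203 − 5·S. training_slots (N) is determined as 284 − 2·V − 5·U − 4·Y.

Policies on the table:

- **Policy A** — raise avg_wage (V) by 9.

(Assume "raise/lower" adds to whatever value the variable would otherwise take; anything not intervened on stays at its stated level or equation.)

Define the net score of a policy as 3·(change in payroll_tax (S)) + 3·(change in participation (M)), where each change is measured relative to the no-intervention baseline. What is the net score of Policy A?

-1296

Baseline:
  V = 6
  U = 49
  E = -24 − 6·6 − 5·49 = -305
  S = 201 + 6·49 − 2·(-305) = 1105
  M = 203 − 5·1105 = -5322
Policy A (V + 9):
  V = 6 + 9 = 15
  U = 49
  E = -24 − 6·15 − 5·49 = -359
  S = 201 + 6·49 − 2·(-359) = 1213
  M = 203 − 5·1213 = -5862
ΔS = 1213 − 1105 = 108; ΔM = -5862 − (-5322) = -540
Score = 3·108 + 3·(-540) = -1296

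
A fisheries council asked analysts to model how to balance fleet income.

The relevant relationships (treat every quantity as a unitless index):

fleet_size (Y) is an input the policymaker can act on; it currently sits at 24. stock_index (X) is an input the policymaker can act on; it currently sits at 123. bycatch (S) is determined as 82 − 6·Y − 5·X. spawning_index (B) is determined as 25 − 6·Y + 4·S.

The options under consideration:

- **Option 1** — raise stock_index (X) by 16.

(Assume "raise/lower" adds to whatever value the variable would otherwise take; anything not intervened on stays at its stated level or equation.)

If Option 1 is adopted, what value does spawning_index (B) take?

Option 1 (X + 16):
  Y = 24
  X = 123 + 16 = 139
  S = 82 − 6·24 − 5·139 = -757
  B = 25 − 6·24 + 4·(-757) = -3147

-3147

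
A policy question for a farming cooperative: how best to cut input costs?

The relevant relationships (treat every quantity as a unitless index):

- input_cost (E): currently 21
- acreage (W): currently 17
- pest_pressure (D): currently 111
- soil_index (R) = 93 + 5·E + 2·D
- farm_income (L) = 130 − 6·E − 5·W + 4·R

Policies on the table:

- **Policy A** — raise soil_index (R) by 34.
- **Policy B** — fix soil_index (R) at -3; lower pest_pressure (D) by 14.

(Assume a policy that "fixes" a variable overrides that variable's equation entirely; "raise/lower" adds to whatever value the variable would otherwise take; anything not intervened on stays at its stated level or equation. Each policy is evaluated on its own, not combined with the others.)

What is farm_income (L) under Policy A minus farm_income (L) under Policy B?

Policy A (R + 34):
  E = 21
  W = 17
  D = 111
  R = 93 + 5·21 + 2·111 (+34 from intervention) = 454
  L = 130 − 6·21 − 5·17 + 4·454 = 1735
Policy B (R := -3, D − 14):
  E = 21
  W = 17
  D = 111 − 14 = 97
  R = -3
  L = 130 − 6·21 − 5·17 + 4·(-3) = -93
L: 1735 − (-93) = 1828

1828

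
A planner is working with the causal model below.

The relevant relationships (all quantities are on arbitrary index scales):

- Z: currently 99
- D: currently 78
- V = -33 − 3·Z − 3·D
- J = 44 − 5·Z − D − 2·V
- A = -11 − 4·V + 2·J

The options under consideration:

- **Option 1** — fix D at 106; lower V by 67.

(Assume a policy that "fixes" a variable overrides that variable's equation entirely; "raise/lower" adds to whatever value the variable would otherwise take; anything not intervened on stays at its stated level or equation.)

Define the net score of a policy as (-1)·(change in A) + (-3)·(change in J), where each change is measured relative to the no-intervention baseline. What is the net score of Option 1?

Baseline:
  Z = 99
  D = 78
  V = -33 − 3·99 − 3·78 = -564
  J = 44 − 5·99 − 78 − 2·(-564) = 599
  A = -11 − 4·(-564) + 2·599 = 3443
Option 1 (D := 106, V − 67):
  Z = 99
  D = 106
  V = -33 − 3·99 − 3·106 (−67 from intervention) = -715
  J = 44 − 5·99 − 106 − 2·(-715) = 873
  A = -11 − 4·(-715) + 2·873 = 4595
ΔA = 4595 − 3443 = 1152; ΔJ = 873 − 599 = 274
Score = (-1)·1152 + (-3)·274 = -1974

-1974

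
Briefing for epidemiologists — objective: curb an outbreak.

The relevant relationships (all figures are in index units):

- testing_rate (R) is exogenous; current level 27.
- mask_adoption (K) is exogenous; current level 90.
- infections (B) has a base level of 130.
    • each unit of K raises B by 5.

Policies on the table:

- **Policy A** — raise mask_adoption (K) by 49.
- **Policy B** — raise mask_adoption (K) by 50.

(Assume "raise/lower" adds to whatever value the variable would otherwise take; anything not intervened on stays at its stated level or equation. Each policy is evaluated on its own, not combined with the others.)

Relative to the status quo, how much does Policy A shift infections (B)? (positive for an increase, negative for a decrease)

245

Baseline:
  K = 90
  B = 130 + 5·90 = 580
Policy A (K + 49):
  K = 90 + 49 = 139
  B = 130 + 5·139 = 825
Change in B: 825 − 580 = 245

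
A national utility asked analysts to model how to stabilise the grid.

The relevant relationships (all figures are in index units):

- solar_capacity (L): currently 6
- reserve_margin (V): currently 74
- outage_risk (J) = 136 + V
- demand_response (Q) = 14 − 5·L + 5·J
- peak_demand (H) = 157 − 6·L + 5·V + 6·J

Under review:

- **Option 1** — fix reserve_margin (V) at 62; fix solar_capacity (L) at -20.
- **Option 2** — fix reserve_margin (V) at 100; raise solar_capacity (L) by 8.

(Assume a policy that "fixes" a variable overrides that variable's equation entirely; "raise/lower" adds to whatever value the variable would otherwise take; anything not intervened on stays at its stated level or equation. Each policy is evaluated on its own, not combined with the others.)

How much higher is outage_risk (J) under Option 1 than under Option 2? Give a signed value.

-38

Option 1 (V := 62, L := -20):
  V = 62
  J = 136 + 62 = 198
Option 2 (V := 100, L + 8):
  V = 100
  J = 136 + 100 = 236
J: 198 − 236 = -38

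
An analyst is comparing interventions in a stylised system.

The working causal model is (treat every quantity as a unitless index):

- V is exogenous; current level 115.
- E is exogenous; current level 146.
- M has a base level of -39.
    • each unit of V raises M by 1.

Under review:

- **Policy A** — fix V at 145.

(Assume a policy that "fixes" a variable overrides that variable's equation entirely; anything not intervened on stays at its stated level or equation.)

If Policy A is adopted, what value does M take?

106

Policy A (V := 145):
  V = 145
  M = -39 + 145 = 106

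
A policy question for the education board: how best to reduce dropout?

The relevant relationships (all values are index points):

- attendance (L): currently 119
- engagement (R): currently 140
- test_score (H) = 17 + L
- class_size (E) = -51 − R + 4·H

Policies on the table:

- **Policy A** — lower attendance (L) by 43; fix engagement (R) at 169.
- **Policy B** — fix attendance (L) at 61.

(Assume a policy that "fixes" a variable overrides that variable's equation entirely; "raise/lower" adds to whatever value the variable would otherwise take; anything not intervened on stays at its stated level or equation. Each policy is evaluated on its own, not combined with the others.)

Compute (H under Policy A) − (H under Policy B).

15

Policy A (L − 43, R := 169):
  L = 119 − 43 = 76
  H = 17 + 76 = 93
Policy B (L := 61):
  L = 61
  H = 17 + 61 = 78
H: 93 − 78 = 15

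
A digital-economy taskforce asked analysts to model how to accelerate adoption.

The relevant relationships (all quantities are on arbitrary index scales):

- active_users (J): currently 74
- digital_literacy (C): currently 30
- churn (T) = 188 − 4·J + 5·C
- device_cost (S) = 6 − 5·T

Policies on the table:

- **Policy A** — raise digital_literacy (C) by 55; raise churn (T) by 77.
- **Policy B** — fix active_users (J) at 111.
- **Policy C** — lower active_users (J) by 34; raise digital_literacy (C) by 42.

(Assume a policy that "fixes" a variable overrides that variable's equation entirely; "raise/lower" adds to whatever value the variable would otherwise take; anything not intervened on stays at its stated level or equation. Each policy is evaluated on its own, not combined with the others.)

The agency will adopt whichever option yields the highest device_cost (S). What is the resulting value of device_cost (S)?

Policy A (C + 55, T + 77):
  J = 74
  C = 30 + 55 = 85
  T = 188 − 4·74 + 5·85 (+77 from intervention) = 394
  S = 6 − 5·394 = -1964
Policy B (J := 111):
  J = 111
  C = 30
  T = 188 − 4·111 + 5·30 = -106
  S = 6 − 5·(-106) = 536
Policy C (J − 34, C + 42):
  J = 74 − 34 = 40
  C = 30 + 42 = 72
  T = 188 − 4·40 + 5·72 = 388
  S = 6 − 5·388 = -1934
Comparing — Policy A: S=-1964, Policy B: S=536, Policy C: S=-1934. Highest is 536 (Policy B).

536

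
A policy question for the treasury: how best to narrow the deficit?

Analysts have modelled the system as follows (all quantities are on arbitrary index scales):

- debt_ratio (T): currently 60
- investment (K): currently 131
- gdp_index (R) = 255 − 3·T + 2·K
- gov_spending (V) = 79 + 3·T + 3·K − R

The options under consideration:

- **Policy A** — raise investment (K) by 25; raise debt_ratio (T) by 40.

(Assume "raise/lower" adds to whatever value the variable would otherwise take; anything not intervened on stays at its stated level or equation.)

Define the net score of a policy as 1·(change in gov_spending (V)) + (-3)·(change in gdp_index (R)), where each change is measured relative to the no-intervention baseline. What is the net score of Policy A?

475

Baseline:
  T = 60
  K = 131
  R = 255 − 3·60 + 2·131 = 337
  V = 79 + 3·60 + 3·131 − 337 = 315
Policy A (K + 25, T + 40):
  T = 60 + 40 = 100
  K = 131 + 25 = 156
  R = 255 − 3·100 + 2·156 = 267
  V = 79 + 3·100 + 3·156 − 267 = 580
ΔV = 580 − 315 = 265; ΔR = 267 − 337 = -70
Score = 1·265 + (-3)·(-70) = 475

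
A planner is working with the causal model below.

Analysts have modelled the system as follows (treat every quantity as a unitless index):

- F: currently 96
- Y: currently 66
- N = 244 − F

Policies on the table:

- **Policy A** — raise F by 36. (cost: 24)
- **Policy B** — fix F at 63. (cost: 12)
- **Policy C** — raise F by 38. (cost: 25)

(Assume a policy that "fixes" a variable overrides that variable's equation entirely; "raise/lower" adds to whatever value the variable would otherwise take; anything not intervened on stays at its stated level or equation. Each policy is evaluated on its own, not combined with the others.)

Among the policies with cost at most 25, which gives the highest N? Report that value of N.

181

Policy A (F + 36):
  F = 96 + 36 = 132
  N = 244 − 132 = 112
Policy B (F := 63):
  F = 63
  N = 244 − 63 = 181
Policy C (F + 38):
  F = 96 + 38 = 134
  N = 244 − 134 = 110
Comparing — Policy A: N=112, Policy B: N=181, Policy C: N=110. Highest is 181 (Policy B).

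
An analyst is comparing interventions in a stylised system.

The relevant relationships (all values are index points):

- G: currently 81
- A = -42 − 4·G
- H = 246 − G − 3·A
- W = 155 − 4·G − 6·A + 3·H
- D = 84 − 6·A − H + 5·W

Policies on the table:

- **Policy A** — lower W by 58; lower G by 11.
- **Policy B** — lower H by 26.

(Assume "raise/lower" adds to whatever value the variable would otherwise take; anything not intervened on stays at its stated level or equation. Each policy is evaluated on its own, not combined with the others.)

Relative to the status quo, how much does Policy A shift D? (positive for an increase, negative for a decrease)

-3348

Baseline:
  G = 81
  A = -42 − 4·81 = -366
  H = 246 − 81 − 3·(-366) = 1263
  W = 155 − 4·81 − 6·(-366) + 3·1263 = 5816
  D = 84 − 6·(-366) − 1263 + 5·5816 = 30097
Policy A (W − 58, G − 11):
  G = 81 − 11 = 70
  A = -42 − 4·70 = -322
  H = 246 − 70 − 3·(-322) = 1142
  W = 155 − 4·70 − 6·(-322) + 3·1142 (−58 from intervention) = 5175
  D = 84 − 6·(-322) − 1142 + 5·5175 = 26749
Change in D: 26749 − 30097 = -3348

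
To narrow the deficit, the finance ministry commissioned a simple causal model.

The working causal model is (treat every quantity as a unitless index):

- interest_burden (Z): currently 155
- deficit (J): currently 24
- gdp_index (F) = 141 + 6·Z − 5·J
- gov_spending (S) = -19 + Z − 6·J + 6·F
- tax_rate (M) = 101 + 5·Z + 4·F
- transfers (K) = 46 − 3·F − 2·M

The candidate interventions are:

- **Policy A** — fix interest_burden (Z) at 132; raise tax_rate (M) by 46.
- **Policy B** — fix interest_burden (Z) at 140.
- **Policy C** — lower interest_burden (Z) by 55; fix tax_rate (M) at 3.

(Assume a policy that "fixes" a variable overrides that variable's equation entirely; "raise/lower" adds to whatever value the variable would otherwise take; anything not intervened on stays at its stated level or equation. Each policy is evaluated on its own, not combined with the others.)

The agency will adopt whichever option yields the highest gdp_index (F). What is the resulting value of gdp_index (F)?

Policy A (Z := 132, M + 46):
  Z = 132
  J = 24
  F = 141 + 6·132 − 5·24 = 813
Policy B (Z := 140):
  Z = 140
  J = 24
  F = 141 + 6·140 − 5·24 = 861
Policy C (Z − 55, M := 3):
  Z = 155 − 55 = 100
  J = 24
  F = 141 + 6·100 − 5·24 = 621
Comparing — Policy A: F=813, Policy B: F=861, Policy C: F=621. Highest is 861 (Policy B).

861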